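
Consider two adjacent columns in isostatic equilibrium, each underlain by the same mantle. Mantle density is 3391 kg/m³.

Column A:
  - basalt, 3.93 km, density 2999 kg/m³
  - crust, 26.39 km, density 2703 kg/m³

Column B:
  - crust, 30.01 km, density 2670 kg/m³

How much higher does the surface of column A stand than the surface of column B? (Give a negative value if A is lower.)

−0.572 km

For any compensation level in the mantle, the mantle terms cancel and isostasy reduces to e = (Σt_A − Σt_B) − (Σ(ρt)_A − Σ(ρt)_B) / ρ_m.
Σt_A = 30.32 km; Σt_B = 30.01 km; Σ(ρt)_A = 83118.24; Σ(ρt)_B = 80126.7 (in km·kg/m³).
e = (30.32 − 30.01) − (83118.24 − 80126.7) / 3391 = −0.572 km.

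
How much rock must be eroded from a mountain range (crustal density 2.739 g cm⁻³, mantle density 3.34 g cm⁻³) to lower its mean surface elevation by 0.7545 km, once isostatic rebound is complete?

Net drop Δ = e − u = e − e ρ_c/ρ_m = e (ρ_m − ρ_c)/ρ_m.
e = Δ ρ_m/(ρ_m − ρ_c) = 0.7545 km × 3.34/0.601 = 4.19 km.

4.19 km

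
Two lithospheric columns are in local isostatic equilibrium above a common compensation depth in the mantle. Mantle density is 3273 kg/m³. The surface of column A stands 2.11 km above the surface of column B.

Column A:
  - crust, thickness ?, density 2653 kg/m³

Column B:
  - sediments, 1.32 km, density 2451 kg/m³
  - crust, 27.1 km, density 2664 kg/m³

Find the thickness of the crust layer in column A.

39.5 km

Take the compensation level at the base of the deeper column (depth z_c below the surface of column A) and equate Σ ρ_i t_i down to z_c; mantle fills any gap and the z_c terms cancel.
Column A: x×2653 + (z_c − 0 − x)×3273
Column B: 2.11×0 + 1.32×2451 + 27.1×2664 + (z_c − 2.11 − 28.42)×3273
The z_c×3273 term appears on both sides and cancels. Collect the known terms of each column as K = Σ(ρt)_known − 3273 × (depth of known layers): K_A = 0 − 3273×0 = 0; K_B = 75429.72 − 3273×(2.11 + 28.42) = −24494.97.
Balance: K_A − x×(3273 − 2653) = K_B, so x = (K_A − K_B)/(3273 − 2653) = 24495/620 = 39.5 km.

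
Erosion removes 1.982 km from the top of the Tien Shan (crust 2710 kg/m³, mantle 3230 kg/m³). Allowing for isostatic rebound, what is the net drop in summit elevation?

0.319 km

Rebound u = e ρ_c/ρ_m = 1.982 km × 2710/3230 = 1.663 km.
Net surface drop = e − u = 1.982 km − 1.663 km = e (ρ_m − ρ_c)/ρ_m = 0.319 km.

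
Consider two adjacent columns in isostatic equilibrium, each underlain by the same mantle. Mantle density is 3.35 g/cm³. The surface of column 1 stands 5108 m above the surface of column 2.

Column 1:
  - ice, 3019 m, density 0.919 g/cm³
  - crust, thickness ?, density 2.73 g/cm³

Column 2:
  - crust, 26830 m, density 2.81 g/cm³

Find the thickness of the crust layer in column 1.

Take the compensation level at the base of the deeper column (depth z_c below the surface of column 1) and equate Σ ρ_i t_i down to z_c; mantle fills any gap and the z_c terms cancel.
Column 1: 3019×0.919 + x×2.73 + (z_c − 3019 − x)×3.35
Column 2: 5108×0 + 26830×2.81 + (z_c − 5108 − 26830)×3.35
The z_c×3.35 term appears on both sides and cancels. Collect the known terms of each column as K = Σ(ρt)_known − 3.35 × (depth of known layers): K_1 = 2774.461 − 3.35×3019 = −7339.189; K_2 = 75392.3 − 3.35×(5108 + 26830) = −31600.
Balance: K_1 − x×(3.35 − 2.73) = K_2, so x = (K_1 − K_2)/(3.35 − 2.73) = 24260.8/0.62 = 39100 m.

39100 m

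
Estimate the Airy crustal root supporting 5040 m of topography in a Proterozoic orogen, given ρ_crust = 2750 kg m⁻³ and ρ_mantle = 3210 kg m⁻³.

30100 m

By Archimedes' principle applied to the lithosphere: the weight of the topography is balanced by the buoyancy of the root, ρ_c h = (ρ_m − ρ_c) r.
r = h · ρ_c / (ρ_m − ρ_c) = 5040 m × 2750 / (3210 − 2750) = 30100 m.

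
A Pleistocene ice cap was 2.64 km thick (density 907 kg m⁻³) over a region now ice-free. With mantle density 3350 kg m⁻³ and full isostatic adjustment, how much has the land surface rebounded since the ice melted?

0.715 km

Removing the load lets mantle flow back in; uplift u satisfies ρ_ice t = ρ_m u.
u = t ρ_ice/ρ_m = 2.64 km × 907/3350 = 0.715 km.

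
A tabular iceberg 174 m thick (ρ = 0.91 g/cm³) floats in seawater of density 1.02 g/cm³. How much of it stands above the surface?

18.8 m

Floating equilibrium: submerged depth d = t ρ_obj/ρ_fluid = 174 m × 0.91/1.02 = 155.2 m.
Freeboard = t − d = 174 m − 155.2 m = 18.8 m.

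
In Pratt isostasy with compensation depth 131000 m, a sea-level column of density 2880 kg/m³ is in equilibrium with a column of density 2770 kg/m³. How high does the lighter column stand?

ρ_ref D = ρ (D + h) → h = D (ρ_ref − ρ)/ρ.
h = 131000 m × (2880 − 2770)/2770 = 5200 m.

5200 m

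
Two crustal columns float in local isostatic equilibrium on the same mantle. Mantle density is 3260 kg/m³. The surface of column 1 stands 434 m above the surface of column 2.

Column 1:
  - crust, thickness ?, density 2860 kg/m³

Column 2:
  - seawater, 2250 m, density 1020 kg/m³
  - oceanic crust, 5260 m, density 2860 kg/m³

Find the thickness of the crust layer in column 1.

21400 m

Take the compensation level at the base of the deeper column (depth z_c below the surface of column 1) and equate Σ ρ_i t_i down to z_c; mantle fills any gap and the z_c terms cancel.
Column 1: x×2860 + (z_c − 0 − x)×3260
Column 2: 434×0 + 2250×1020 + 5260×2860 + (z_c − 434 − 7510)×3260
The z_c×3260 term appears on both sides and cancels. Collect the known terms of each column as K = Σ(ρt)_known − 3260 × (depth of known layers): K_1 = 0 − 3260×0 = 0; K_2 = 17338600 − 3260×(434 + 7510) = −8558840.
Balance: K_1 − x×(3260 − 2860) = K_2, so x = (K_1 − K_2)/(3260 − 2860) = 8558840/400 = 21400 m.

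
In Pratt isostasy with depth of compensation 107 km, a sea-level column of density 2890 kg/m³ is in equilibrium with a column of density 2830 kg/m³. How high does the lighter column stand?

ρ_ref D = ρ (D + h) → h = D (ρ_ref − ρ)/ρ.
h = 107 km × (2890 − 2830)/2830 = 2.27 km.

2.27 km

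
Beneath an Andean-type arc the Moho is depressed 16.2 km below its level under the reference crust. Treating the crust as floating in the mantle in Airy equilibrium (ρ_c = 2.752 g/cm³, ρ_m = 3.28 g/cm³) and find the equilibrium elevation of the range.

Balancing pressure at the compensation depth: ρ_c h = (ρ_m − ρ_c) r.
h = r (ρ_m − ρ_c) / ρ_c = 16.2 km × (3.28 − 2.752) / 2.752 = 3.11 km.

3.11 km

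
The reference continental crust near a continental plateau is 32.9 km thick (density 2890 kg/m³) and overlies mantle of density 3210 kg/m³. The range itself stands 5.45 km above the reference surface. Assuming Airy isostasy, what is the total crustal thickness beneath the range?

Root depth r = h ρ_c / (ρ_m − ρ_c) = 5.45 km × 2890 / 320 = 49.22 km.
Total thickness = T + h + r = 32.9 km + 5.45 km + 49.22 km = 87.6 km.

87.6 km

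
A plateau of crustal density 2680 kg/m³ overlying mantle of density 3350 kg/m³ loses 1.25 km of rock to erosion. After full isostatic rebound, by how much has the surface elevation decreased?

Rebound u = e ρ_c/ρ_m = 1.25 km × 2680/3350 = 1 km.
Net surface drop = e − u = 1.25 km − 1 km = e (ρ_m − ρ_c)/ρ_m = 0.25 km.

0.25 km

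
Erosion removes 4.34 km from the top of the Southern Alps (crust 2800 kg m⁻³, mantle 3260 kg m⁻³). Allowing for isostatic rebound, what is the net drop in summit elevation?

Rebound u = e ρ_c/ρ_m = 4.34 km × 2800/3260 = 3.728 km.
Net surface drop = e − u = 4.34 km − 3.728 km = e (ρ_m − ρ_c)/ρ_m = 0.612 km.

0.612 km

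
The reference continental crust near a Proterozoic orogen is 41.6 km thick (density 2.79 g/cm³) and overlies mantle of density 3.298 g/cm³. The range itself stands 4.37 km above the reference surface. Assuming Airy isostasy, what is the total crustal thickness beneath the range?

70 km

Root depth r = h ρ_c / (ρ_m − ρ_c) = 4.37 km × 2.79 / 0.508 = 24 km.
Total thickness = T + h + r = 41.6 km + 4.37 km + 24 km = 70 km.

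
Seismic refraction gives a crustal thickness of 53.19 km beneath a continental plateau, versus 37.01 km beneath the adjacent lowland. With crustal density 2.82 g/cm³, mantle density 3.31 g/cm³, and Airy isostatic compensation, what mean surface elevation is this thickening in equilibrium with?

Excess crust Δ = 53.19 km − 37.01 km = 16.18 km, split between elevation h and root r with h + r = Δ.
Airy balance ρ_c h = (ρ_m − ρ_c) r gives r = h ρ_c/(ρ_m − ρ_c), so h (1 + ρ_c/(ρ_m − ρ_c)) = Δ, i.e. h = Δ (ρ_m − ρ_c)/ρ_m.
h = 16.18 km × 0.49/3.31 = 2.4 km.

2.4 km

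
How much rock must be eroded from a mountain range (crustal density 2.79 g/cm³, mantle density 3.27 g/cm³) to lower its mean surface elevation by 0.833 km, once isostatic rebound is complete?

5.67 km

Net drop Δ = e − u = e − e ρ_c/ρ_m = e (ρ_m − ρ_c)/ρ_m.
e = Δ ρ_m/(ρ_m − ρ_c) = 0.833 km × 3.27/0.48 = 5.67 km.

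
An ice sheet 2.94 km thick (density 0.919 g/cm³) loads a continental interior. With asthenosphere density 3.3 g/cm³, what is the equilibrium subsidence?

In Airy isostatic equilibrium: the ice load ρ_ice t is balanced by mantle displaced below, ρ_m s.
s = t ρ_ice / ρ_m = 2.94 km × 0.919/3.3 = 0.819 km.

0.819 km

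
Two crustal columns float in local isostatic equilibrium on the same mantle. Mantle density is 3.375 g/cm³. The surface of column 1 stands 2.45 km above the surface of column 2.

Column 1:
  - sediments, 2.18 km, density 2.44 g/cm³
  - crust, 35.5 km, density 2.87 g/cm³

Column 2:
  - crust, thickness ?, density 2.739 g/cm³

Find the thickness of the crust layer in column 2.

Take the compensation level at the base of the deeper column (depth z_c below the surface of column 1) and equate Σ ρ_i t_i down to z_c; mantle fills any gap and the z_c terms cancel.
Column 1: 2.18×2.44 + 35.5×2.87 + (z_c − 37.68)×3.375
Column 2: 2.45×0 + x×2.739 + (z_c − 2.45 − 0 − x)×3.375
The z_c×3.375 term appears on both sides and cancels. Collect the known terms of each column as K = Σ(ρt)_known − 3.375 × (depth of known layers): K_1 = 107.2042 − 3.375×37.68 = −19.9658; K_2 = 0 − 3.375×(2.45 + 0) = −8.26875.
Balance: K_1 = K_2 − x×(3.375 − 2.739), so x = (K_2 − K_1)/(3.375 − 2.739) = 11.697/0.636 = 18.4 km.

18.4 km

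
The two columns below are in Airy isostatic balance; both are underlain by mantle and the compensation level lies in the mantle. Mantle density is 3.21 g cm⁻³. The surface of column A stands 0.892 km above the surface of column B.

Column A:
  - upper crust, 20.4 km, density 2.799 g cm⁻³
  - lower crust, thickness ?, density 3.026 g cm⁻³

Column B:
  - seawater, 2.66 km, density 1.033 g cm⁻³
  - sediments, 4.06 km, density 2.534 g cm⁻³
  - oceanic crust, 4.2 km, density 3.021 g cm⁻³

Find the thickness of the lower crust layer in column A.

Take the compensation level at the base of the deeper column (depth z_c below the surface of column A) and equate Σ ρ_i t_i down to z_c; mantle fills any gap and the z_c terms cancel.
Column A: 20.4×2.799 + x×3.026 + (z_c − 20.4 − x)×3.21
Column B: 0.892×0 + 2.66×1.033 + 4.06×2.534 + 4.2×3.021 + (z_c − 0.892 − 10.92)×3.21
The z_c×3.21 term appears on both sides and cancels. Collect the known terms of each column as K = Σ(ρt)_known − 3.21 × (depth of known layers): K_A = 57.0996 − 3.21×20.4 = −8.3844; K_B = 25.72402 − 3.21×(0.892 + 10.92) = −12.1925.
Balance: K_A − x×(3.21 − 3.026) = K_B, so x = (K_A − K_B)/(3.21 − 3.026) = 3.8081/0.184 = 20.7 km.

20.7 km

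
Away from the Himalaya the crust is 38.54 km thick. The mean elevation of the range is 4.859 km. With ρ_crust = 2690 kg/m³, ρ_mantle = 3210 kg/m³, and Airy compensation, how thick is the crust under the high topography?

68.5 km

Root depth r = h ρ_c / (ρ_m − ρ_c) = 4.859 km × 2690 / 520 = 25.14 km.
Total thickness = T + h + r = 38.54 km + 4.859 km + 25.14 km = 68.5 km.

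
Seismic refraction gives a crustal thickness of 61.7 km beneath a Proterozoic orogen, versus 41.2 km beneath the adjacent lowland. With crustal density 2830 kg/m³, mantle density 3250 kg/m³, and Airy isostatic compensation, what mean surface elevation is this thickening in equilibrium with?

2.65 km

Excess crust Δ = 61.7 km − 41.2 km = 20.5 km, split between elevation h and root r with h + r = Δ.
Airy balance ρ_c h = (ρ_m − ρ_c) r gives r = h ρ_c/(ρ_m − ρ_c), so h (1 + ρ_c/(ρ_m − ρ_c)) = Δ, i.e. h = Δ (ρ_m − ρ_c)/ρ_m.
h = 20.5 km × 420/3250 = 2.65 km.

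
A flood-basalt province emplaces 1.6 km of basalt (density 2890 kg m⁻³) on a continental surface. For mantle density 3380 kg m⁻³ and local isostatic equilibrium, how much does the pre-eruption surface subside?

Subaerial loading: s = t ρ_load / ρ_m.
s = 1.6 km × 2890/3380 = 1.37 km.

1.37 km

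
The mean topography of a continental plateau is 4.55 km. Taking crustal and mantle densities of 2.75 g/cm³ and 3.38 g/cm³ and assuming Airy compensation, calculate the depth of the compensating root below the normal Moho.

Equating mass per unit area of the two columns: the weight of the topography is balanced by the buoyancy of the root, ρ_c h = (ρ_m − ρ_c) r.
r = h · ρ_c / (ρ_m − ρ_c) = 4.55 km × 2.75 / (3.38 − 2.75) = 19.9 km.

19.9 km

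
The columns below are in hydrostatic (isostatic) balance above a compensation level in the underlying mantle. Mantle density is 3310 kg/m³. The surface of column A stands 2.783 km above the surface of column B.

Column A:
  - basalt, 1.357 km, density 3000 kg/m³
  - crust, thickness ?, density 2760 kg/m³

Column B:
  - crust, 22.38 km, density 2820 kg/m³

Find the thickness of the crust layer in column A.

Take the compensation level at the base of the deeper column (depth z_c below the surface of column A) and equate Σ ρ_i t_i down to z_c; mantle fills any gap and the z_c terms cancel.
Column A: 1.357×3000 + x×2760 + (z_c − 1.357 − x)×3310
Column B: 2.783×0 + 22.38×2820 + (z_c − 2.783 − 22.38)×3310
The z_c×3310 term appears on both sides and cancels. Collect the known terms of each column as K = Σ(ρt)_known − 3310 × (depth of known layers): K_A = 4071 − 3310×1.357 = −420.67; K_B = 63111.6 − 3310×(2.783 + 22.38) = −20177.93.
Balance: K_A − x×(3310 − 2760) = K_B, so x = (K_A − K_B)/(3310 − 2760) = 19757.3/550 = 35.9 km.

35.9 km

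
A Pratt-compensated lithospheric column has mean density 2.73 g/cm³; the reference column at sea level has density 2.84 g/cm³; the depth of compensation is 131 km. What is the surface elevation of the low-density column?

ρ_ref D = ρ (D + h) → h = D (ρ_ref − ρ)/ρ.
h = 131 km × (2.84 − 2.73)/2.73 = 5.28 km.

5.28 km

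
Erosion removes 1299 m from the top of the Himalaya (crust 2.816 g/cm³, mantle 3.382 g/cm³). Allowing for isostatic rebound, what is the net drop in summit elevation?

217 m

Rebound u = e ρ_c/ρ_m = 1299 m × 2.816/3.382 = 1082 m.
Net surface drop = e − u = 1299 m − 1082 m = e (ρ_m − ρ_c)/ρ_m = 217 m.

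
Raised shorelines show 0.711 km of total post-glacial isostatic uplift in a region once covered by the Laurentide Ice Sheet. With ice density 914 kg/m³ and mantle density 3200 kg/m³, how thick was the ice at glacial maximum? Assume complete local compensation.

u = t ρ_ice/ρ_m → t = u ρ_m/ρ_ice = 0.711 km × 3200/914 = 2.49 km.

2.49 km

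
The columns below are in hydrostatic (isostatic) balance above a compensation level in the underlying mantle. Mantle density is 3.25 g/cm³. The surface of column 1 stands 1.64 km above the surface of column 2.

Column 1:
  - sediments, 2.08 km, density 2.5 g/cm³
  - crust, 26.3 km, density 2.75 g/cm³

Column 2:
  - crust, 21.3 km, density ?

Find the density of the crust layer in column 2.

2.81 g/cm³

Take the compensation level at the base of the deeper column (depth z_c below the surface of column 1) and equate Σ ρ_i t_i down to z_c; mantle fills any gap and the z_c terms cancel.
Column 1: 2.08×2.5 + 26.3×2.75 + (z_c − 28.38)×3.25
Column 2: 1.64×0 + 21.3×ρ + (z_c − 1.64 − 21.3)×3.25
The z_c×3.25 term appears on both sides and cancels. Collect the known terms of each column as K = Σ(ρt)_known − 3.25 × (depth of known layers): K_1 = 77.525 − 3.25×28.38 = −14.71; K_2 = 0 − 3.25×(1.64 + 21.3) = −74.555.
Balance: K_1 = K_2 + 21.3×ρ, so ρ = (K_1 − K_2)/21.3 = 59.845/21.3 = 2.81 g/cm³.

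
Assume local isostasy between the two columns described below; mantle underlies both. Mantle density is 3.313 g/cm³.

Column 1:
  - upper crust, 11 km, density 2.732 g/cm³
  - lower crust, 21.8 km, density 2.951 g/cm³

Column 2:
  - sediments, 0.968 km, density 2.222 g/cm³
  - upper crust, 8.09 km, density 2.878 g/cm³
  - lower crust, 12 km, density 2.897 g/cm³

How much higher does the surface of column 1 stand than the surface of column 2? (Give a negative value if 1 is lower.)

1.42 km

For any compensation level in the mantle, the mantle terms cancel and isostasy reduces to e = (Σt_1 − Σt_2) − (Σ(ρt)_1 − Σ(ρt)_2) / ρ_m.
Σt_1 = 32.8 km; Σt_2 = 21.058 km; Σ(ρt)_1 = 94.3838; Σ(ρt)_2 = 60.197916 (in km·g/cm³).
e = (32.8 − 21.058) − (94.3838 − 60.197916) / 3.313 = 1.42 km.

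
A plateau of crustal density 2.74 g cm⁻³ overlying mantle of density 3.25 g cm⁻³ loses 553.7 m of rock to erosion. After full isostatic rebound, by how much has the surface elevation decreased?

Rebound u = e ρ_c/ρ_m = 553.7 m × 2.74/3.25 = 466.8 m.
Net surface drop = e − u = 553.7 m − 466.8 m = e (ρ_m − ρ_c)/ρ_m = 86.9 m.

86.9 m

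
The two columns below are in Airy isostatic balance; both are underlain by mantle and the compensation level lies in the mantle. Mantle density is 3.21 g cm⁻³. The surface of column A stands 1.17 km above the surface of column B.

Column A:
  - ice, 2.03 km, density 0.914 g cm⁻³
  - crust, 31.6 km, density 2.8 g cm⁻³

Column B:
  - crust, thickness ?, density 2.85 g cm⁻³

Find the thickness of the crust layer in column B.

Take the compensation level at the base of the deeper column (depth z_c below the surface of column A) and equate Σ ρ_i t_i down to z_c; mantle fills any gap and the z_c terms cancel.
Column A: 2.03×0.914 + 31.6×2.8 + (z_c − 33.63)×3.21
Column B: 1.17×0 + x×2.85 + (z_c − 1.17 − 0 − x)×3.21
The z_c×3.21 term appears on both sides and cancels. Collect the known terms of each column as K = Σ(ρt)_known − 3.21 × (depth of known layers): K_A = 90.33542 − 3.21×33.63 = −17.61688; K_B = 0 − 3.21×(1.17 + 0) = −3.7557.
Balance: K_A = K_B − x×(3.21 − 2.85), so x = (K_B − K_A)/(3.21 − 2.85) = 13.8612/0.36 = 38.5 km.

38.5 km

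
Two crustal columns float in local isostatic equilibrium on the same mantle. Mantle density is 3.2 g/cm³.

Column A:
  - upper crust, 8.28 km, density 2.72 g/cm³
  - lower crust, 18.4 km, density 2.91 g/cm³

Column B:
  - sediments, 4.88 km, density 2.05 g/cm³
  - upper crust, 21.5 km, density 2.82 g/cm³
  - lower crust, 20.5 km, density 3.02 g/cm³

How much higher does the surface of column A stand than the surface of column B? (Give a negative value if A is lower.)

For any compensation level in the mantle, the mantle terms cancel and isostasy reduces to e = (Σt_A − Σt_B) − (Σ(ρt)_A − Σ(ρt)_B) / ρ_m.
Σt_A = 26.68 km; Σt_B = 46.88 km; Σ(ρt)_A = 76.0656; Σ(ρt)_B = 132.544 (in km·g/cm³).
e = (26.68 − 46.88) − (76.0656 − 132.544) / 3.2 = −2.55 km.

−2.55 km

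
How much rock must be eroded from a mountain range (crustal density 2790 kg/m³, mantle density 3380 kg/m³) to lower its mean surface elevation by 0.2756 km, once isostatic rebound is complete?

1.58 km

Net drop Δ = e − u = e − e ρ_c/ρ_m = e (ρ_m − ρ_c)/ρ_m.
e = Δ ρ_m/(ρ_m − ρ_c) = 0.2756 km × 3380/590 = 1.58 km.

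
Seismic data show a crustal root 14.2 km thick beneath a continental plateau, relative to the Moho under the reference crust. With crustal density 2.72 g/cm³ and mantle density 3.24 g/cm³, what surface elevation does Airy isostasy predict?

In Airy isostatic equilibrium: ρ_c h = (ρ_m − ρ_c) r.
h = r (ρ_m − ρ_c) / ρ_c = 14.2 km × (3.24 − 2.72) / 2.72 = 2.71 km.

2.71 km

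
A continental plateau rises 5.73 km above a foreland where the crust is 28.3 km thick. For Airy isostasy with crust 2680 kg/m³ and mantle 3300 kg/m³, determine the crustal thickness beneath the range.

58.8 km

Root depth r = h ρ_c / (ρ_m − ρ_c) = 5.73 km × 2680 / 620 = 24.77 km.
Total thickness = T + h + r = 28.3 km + 5.73 km + 24.77 km = 58.8 km.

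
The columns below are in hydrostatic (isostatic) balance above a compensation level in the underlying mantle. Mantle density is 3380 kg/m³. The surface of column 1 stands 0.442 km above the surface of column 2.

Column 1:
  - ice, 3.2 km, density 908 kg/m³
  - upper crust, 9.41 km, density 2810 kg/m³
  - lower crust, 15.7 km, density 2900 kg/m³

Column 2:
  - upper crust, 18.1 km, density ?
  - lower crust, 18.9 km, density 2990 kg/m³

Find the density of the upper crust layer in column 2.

Take the compensation level at the base of the deeper column (depth z_c below the surface of column 1) and equate Σ ρ_i t_i down to z_c; mantle fills any gap and the z_c terms cancel.
Column 1: 3.2×908 + 9.41×2810 + 15.7×2900 + (z_c − 28.31)×3380
Column 2: 0.442×0 + 18.1×ρ + 18.9×2990 + (z_c − 0.442 − 37)×3380
The z_c×3380 term appears on both sides and cancels. Collect the known terms of each column as K = Σ(ρt)_known − 3380 × (depth of known layers): K_1 = 74877.7 − 3380×28.31 = −20810.1; K_2 = 56511 − 3380×(0.442 + 37) = −70042.96.
Balance: K_1 = K_2 + 18.1×ρ, so ρ = (K_1 − K_2)/18.1 = 49232.9/18.1 = 2720 kg/m³.

2720 kg/m³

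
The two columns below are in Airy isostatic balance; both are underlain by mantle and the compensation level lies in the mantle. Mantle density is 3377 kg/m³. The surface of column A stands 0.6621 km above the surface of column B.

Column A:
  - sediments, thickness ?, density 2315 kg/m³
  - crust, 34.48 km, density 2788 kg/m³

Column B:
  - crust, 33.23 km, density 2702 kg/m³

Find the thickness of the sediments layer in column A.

Take the compensation level at the base of the deeper column (depth z_c below the surface of column A) and equate Σ ρ_i t_i down to z_c; mantle fills any gap and the z_c terms cancel.
Column A: x×2315 + 34.48×2788 + (z_c − 34.48 − x)×3377
Column B: 0.6621×0 + 33.23×2702 + (z_c − 0.6621 − 33.23)×3377
The z_c×3377 term appears on both sides and cancels. Collect the known terms of each column as K = Σ(ρt)_known − 3377 × (depth of known layers): K_A = 96130.24 − 3377×34.48 = −20308.72; K_B = 89787.46 − 3377×(0.6621 + 33.23) = −24666.1617.
Balance: K_A − x×(3377 − 2315) = K_B, so x = (K_A − K_B)/(3377 − 2315) = 4357.44/1062 = 4.1 km.

4.1 km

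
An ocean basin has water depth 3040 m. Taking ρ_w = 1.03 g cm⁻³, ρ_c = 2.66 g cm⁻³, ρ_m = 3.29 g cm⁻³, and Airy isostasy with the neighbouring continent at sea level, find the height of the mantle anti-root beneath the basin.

7870 m

By Archimedes' principle applied to the lithosphere: replacing crust with seawater at the top is compensated by replacing crust with mantle at the base: d (ρ_c − ρ_w) = a (ρ_m − ρ_c).
a = d (ρ_c − ρ_w)/(ρ_m − ρ_c) = 3040 m × 1.63/0.63 = 7870 m.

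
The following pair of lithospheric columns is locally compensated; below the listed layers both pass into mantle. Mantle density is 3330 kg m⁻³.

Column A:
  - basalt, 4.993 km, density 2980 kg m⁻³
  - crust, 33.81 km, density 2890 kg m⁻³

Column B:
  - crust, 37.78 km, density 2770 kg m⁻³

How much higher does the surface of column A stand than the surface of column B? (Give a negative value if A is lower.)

For any compensation level in the mantle, the mantle terms cancel and isostasy reduces to e = (Σt_A − Σt_B) − (Σ(ρt)_A − Σ(ρt)_B) / ρ_m.
Σt_A = 38.803 km; Σt_B = 37.78 km; Σ(ρt)_A = 112590.04; Σ(ρt)_B = 104650.6 (in km·kg m⁻³).
e = (38.803 − 37.78) − (112590.04 − 104650.6) / 3330 = −1.36 km.

−1.36 km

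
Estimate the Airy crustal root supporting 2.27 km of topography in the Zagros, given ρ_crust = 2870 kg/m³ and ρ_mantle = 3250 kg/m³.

17.1 km

For local isostatic compensation: the weight of the topography is balanced by the buoyancy of the root, ρ_c h = (ρ_m − ρ_c) r.
r = h · ρ_c / (ρ_m − ρ_c) = 2.27 km × 2870 / (3250 − 2870) = 17.1 km.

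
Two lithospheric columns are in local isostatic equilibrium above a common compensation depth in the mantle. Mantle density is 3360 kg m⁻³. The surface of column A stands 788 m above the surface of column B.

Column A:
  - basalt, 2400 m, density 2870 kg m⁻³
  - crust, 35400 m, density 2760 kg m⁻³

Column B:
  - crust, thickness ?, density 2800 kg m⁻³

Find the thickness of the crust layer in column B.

Take the compensation level at the base of the deeper column (depth z_c below the surface of column A) and equate Σ ρ_i t_i down to z_c; mantle fills any gap and the z_c terms cancel.
Column A: 2400×2870 + 35400×2760 + (z_c − 37800)×3360
Column B: 788×0 + x×2800 + (z_c − 788 − 0 − x)×3360
The z_c×3360 term appears on both sides and cancels. Collect the known terms of each column as K = Σ(ρt)_known − 3360 × (depth of known layers): K_A = 104592000 − 3360×37800 = −22416000; K_B = 0 − 3360×(788 + 0) = −2647680.
Balance: K_A = K_B − x×(3360 − 2800), so x = (K_B − K_A)/(3360 − 2800) = 19768300/560 = 35300 m.

35300 m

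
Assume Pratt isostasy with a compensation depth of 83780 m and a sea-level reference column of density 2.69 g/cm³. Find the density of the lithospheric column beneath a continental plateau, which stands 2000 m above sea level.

Pratt balance: ρ_ref D = ρ (D + h).
ρ = ρ_ref D/(D + h) = 2.69 × 83780 m/(83780 m + 2000 m) = 2.63 g/cm³.

2.63 g/cm³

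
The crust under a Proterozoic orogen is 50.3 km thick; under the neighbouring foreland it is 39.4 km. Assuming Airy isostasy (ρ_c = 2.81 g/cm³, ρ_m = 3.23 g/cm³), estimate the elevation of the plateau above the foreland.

Excess crust Δ = 50.3 km − 39.4 km = 10.9 km, split between elevation h and root r with h + r = Δ.
Airy balance ρ_c h = (ρ_m − ρ_c) r gives r = h ρ_c/(ρ_m − ρ_c), so h (1 + ρ_c/(ρ_m − ρ_c)) = Δ, i.e. h = Δ (ρ_m − ρ_c)/ρ_m.
h = 10.9 km × 0.42/3.23 = 1.42 km.

1.42 km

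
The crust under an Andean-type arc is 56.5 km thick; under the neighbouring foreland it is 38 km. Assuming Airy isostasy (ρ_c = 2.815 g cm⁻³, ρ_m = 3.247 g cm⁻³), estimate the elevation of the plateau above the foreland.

2.46 km

Excess crust Δ = 56.5 km − 38 km = 18.5 km, split between elevation h and root r with h + r = Δ.
Airy balance ρ_c h = (ρ_m − ρ_c) r gives r = h ρ_c/(ρ_m − ρ_c), so h (1 + ρ_c/(ρ_m − ρ_c)) = Δ, i.e. h = Δ (ρ_m − ρ_c)/ρ_m.
h = 18.5 km × 0.432/3.247 = 2.46 km.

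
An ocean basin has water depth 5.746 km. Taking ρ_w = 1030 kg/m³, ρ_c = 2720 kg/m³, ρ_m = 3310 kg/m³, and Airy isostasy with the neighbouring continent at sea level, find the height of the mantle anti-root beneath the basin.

16.5 km

For local isostatic compensation: replacing crust with seawater at the top is compensated by replacing crust with mantle at the base: d (ρ_c − ρ_w) = a (ρ_m − ρ_c).
a = d (ρ_c − ρ_w)/(ρ_m − ρ_c) = 5.746 km × 1690/590 = 16.5 km.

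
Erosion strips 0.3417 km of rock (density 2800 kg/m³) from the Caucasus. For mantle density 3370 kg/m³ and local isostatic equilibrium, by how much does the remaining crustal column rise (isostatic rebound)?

Unloading: uplift u = e ρ_c/ρ_m = 0.3417 km × 2800/3370 = 0.284 km.

0.284 km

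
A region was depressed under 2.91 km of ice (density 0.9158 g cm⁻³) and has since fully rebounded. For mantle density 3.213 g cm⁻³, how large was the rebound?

Removing the load lets mantle flow back in; uplift u satisfies ρ_ice t = ρ_m u.
u = t ρ_ice/ρ_m = 2.91 km × 0.9158/3.213 = 0.829 km.

0.829 km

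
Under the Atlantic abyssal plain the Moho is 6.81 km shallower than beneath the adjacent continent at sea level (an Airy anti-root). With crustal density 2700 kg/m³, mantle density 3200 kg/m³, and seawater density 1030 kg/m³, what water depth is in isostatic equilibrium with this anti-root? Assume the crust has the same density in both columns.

Replacing a thickness d of crust by seawater at the top must be balanced by replacing crust with mantle at the base: d (ρ_c − ρ_w) = a (ρ_m − ρ_c).
d = a (ρ_m − ρ_c)/(ρ_c − ρ_w) = 6.81 km × 500/1670 = 2.04 km.

2.04 km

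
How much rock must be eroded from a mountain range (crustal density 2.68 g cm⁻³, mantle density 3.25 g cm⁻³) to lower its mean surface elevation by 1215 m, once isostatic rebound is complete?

6930 m

Net drop Δ = e − u = e − e ρ_c/ρ_m = e (ρ_m − ρ_c)/ρ_m.
e = Δ ρ_m/(ρ_m − ρ_c) = 1215 m × 3.25/0.57 = 6930 m.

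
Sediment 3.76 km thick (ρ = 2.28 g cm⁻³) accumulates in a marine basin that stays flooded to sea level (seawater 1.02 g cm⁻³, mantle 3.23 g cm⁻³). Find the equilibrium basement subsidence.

2.14 km

Submarine loading: the sediment displaces seawater, and the subsidence is in turn flooded, so s (ρ_m − ρ_w) = t (ρ_sed − ρ_w).
s = 3.76 km × (2.28 − 1.02) / (3.23 − 1.02) = 2.14 km.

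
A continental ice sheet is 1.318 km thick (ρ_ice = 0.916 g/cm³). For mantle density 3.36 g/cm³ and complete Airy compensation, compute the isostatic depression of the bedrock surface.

Equating mass per unit area of the two columns: the ice load ρ_ice t is balanced by mantle displaced below, ρ_m s.
s = t ρ_ice / ρ_m = 1.318 km × 0.916/3.36 = 0.359 km.

0.359 km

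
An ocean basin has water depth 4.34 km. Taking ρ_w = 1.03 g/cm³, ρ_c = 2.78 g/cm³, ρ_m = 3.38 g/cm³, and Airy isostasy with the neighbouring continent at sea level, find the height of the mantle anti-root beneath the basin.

12.7 km

Equating mass per unit area of the two columns: replacing crust with seawater at the top is compensated by replacing crust with mantle at the base: d (ρ_c − ρ_w) = a (ρ_m − ρ_c).
a = d (ρ_c − ρ_w)/(ρ_m − ρ_c) = 4.34 km × 1.75/0.6 = 12.7 km.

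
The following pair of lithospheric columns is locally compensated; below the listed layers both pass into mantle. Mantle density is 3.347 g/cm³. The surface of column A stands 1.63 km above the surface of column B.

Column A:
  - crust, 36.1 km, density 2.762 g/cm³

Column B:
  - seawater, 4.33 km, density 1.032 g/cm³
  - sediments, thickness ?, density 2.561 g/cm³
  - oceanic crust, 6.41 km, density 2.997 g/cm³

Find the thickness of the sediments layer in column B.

4.32 km

Take the compensation level at the base of the deeper column (depth z_c below the surface of column A) and equate Σ ρ_i t_i down to z_c; mantle fills any gap and the z_c terms cancel.
Column A: 36.1×2.762 + (z_c − 36.1)×3.347
Column B: 1.63×0 + 4.33×1.032 + x×2.561 + 6.41×2.997 + (z_c − 1.63 − 10.74 − x)×3.347
The z_c×3.347 term appears on both sides and cancels. Collect the known terms of each column as K = Σ(ρt)_known − 3.347 × (depth of known layers): K_A = 99.7082 − 3.347×36.1 = −21.1185; K_B = 23.67933 − 3.347×(1.63 + 10.74) = −17.72306.
Balance: K_A = K_B − x×(3.347 − 2.561), so x = (K_B − K_A)/(3.347 − 2.561) = 3.39544/0.786 = 4.32 km.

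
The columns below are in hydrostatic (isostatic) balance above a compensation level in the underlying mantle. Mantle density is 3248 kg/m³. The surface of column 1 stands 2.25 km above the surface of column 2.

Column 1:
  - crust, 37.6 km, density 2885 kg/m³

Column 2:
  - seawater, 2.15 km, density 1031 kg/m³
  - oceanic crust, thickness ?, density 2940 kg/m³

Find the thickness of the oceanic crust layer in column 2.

5.11 km

Take the compensation level at the base of the deeper column (depth z_c below the surface of column 1) and equate Σ ρ_i t_i down to z_c; mantle fills any gap and the z_c terms cancel.
Column 1: 37.6×2885 + (z_c − 37.6)×3248
Column 2: 2.25×0 + 2.15×1031 + x×2940 + (z_c − 2.25 − 2.15 − x)×3248
The z_c×3248 term appears on both sides and cancels. Collect the known terms of each column as K = Σ(ρt)_known − 3248 × (depth of known layers): K_1 = 108476 − 3248×37.6 = −13648.8; K_2 = 2216.65 − 3248×(2.25 + 2.15) = −12074.55.
Balance: K_1 = K_2 − x×(3248 − 2940), so x = (K_2 − K_1)/(3248 − 2940) = 1574.25/308 = 5.11 km.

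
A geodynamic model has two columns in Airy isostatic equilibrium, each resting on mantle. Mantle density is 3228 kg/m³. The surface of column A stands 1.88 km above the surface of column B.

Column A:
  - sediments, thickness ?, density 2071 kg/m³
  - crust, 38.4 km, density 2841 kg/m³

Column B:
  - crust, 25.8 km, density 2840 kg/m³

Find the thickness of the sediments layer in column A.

1.05 km

Take the compensation level at the base of the deeper column (depth z_c below the surface of column A) and equate Σ ρ_i t_i down to z_c; mantle fills any gap and the z_c terms cancel.
Column A: x×2071 + 38.4×2841 + (z_c − 38.4 − x)×3228
Column B: 1.88×0 + 25.8×2840 + (z_c − 1.88 − 25.8)×3228
The z_c×3228 term appears on both sides and cancels. Collect the known terms of each column as K = Σ(ρt)_known − 3228 × (depth of known layers): K_A = 109094.4 − 3228×38.4 = −14860.8; K_B = 73272 − 3228×(1.88 + 25.8) = −16079.04.
Balance: K_A − x×(3228 − 2071) = K_B, so x = (K_A − K_B)/(3228 − 2071) = 1218.24/1157 = 1.05 km.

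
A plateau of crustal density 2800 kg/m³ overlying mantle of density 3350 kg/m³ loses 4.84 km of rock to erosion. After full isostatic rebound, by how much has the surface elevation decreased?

0.795 km

Rebound u = e ρ_c/ρ_m = 4.84 km × 2800/3350 = 4.045 km.
Net surface drop = e − u = 4.84 km − 4.045 km = e (ρ_m − ρ_c)/ρ_m = 0.795 km.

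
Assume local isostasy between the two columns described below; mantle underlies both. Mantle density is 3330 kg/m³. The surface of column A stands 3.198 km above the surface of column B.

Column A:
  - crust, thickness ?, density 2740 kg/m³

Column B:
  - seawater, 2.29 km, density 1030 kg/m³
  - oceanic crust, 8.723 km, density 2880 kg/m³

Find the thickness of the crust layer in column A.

Take the compensation level at the base of the deeper column (depth z_c below the surface of column A) and equate Σ ρ_i t_i down to z_c; mantle fills any gap and the z_c terms cancel.
Column A: x×2740 + (z_c − 0 − x)×3330
Column B: 3.198×0 + 2.29×1030 + 8.723×2880 + (z_c − 3.198 − 11.013)×3330
The z_c×3330 term appears on both sides and cancels. Collect the known terms of each column as K = Σ(ρt)_known − 3330 × (depth of known layers): K_A = 0 − 3330×0 = 0; K_B = 27480.94 − 3330×(3.198 + 11.013) = −19841.69.
Balance: K_A − x×(3330 − 2740) = K_B, so x = (K_A − K_B)/(3330 − 2740) = 19841.7/590 = 33.6 km.

33.6 km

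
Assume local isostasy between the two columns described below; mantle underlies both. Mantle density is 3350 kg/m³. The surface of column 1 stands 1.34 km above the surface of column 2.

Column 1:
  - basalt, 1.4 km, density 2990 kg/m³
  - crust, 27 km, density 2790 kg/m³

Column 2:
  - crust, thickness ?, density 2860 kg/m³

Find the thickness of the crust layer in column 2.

22.7 km

Take the compensation level at the base of the deeper column (depth z_c below the surface of column 1) and equate Σ ρ_i t_i down to z_c; mantle fills any gap and the z_c terms cancel.
Column 1: 1.4×2990 + 27×2790 + (z_c − 28.4)×3350
Column 2: 1.34×0 + x×2860 + (z_c − 1.34 − 0 − x)×3350
The z_c×3350 term appears on both sides and cancels. Collect the known terms of each column as K = Σ(ρt)_known − 3350 × (depth of known layers): K_1 = 79516 − 3350×28.4 = −15624; K_2 = 0 − 3350×(1.34 + 0) = −4489.
Balance: K_1 = K_2 − x×(3350 − 2860), so x = (K_2 − K_1)/(3350 − 2860) = 11135/490 = 22.7 km.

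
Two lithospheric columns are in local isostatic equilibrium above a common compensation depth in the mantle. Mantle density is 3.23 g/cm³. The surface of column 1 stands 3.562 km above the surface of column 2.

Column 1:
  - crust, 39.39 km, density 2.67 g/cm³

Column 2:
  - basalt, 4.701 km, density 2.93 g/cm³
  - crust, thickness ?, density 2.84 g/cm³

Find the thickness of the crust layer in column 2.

Take the compensation level at the base of the deeper column (depth z_c below the surface of column 1) and equate Σ ρ_i t_i down to z_c; mantle fills any gap and the z_c terms cancel.
Column 1: 39.39×2.67 + (z_c − 39.39)×3.23
Column 2: 3.562×0 + 4.701×2.93 + x×2.84 + (z_c − 3.562 − 4.701 − x)×3.23
The z_c×3.23 term appears on both sides and cancels. Collect the known terms of each column as K = Σ(ρt)_known − 3.23 × (depth of known layers): K_1 = 105.1713 − 3.23×39.39 = −22.0584; K_2 = 13.77393 − 3.23×(3.562 + 4.701) = −12.91556.
Balance: K_1 = K_2 − x×(3.23 − 2.84), so x = (K_2 − K_1)/(3.23 − 2.84) = 9.14284/0.39 = 23.4 km.

23.4 km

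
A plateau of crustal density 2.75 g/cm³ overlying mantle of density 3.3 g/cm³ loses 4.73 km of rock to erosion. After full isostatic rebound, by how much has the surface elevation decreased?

0.788 km

Rebound u = e ρ_c/ρ_m = 4.73 km × 2.75/3.3 = 3.942 km.
Net surface drop = e − u = 4.73 km − 3.942 km = e (ρ_m − ρ_c)/ρ_m = 0.788 km.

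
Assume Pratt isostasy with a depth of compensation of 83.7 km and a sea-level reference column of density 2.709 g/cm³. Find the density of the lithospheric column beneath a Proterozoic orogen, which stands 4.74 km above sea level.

Pratt balance: ρ_ref D = ρ (D + h).
ρ = ρ_ref D/(D + h) = 2.709 × 83.7 km/(83.7 km + 4.74 km) = 2.56 g/cm³.

2.56 g/cm³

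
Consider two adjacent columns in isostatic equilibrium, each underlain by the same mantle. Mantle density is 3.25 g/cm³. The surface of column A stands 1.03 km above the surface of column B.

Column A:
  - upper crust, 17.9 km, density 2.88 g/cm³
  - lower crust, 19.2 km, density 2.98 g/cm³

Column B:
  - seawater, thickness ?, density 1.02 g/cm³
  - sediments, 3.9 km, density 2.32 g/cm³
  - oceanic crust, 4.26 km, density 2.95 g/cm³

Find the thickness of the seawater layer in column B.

1.59 km

Take the compensation level at the base of the deeper column (depth z_c below the surface of column A) and equate Σ ρ_i t_i down to z_c; mantle fills any gap and the z_c terms cancel.
Column A: 17.9×2.88 + 19.2×2.98 + (z_c − 37.1)×3.25
Column B: 1.03×0 + x×1.02 + 3.9×2.32 + 4.26×2.95 + (z_c − 1.03 − 8.16 − x)×3.25
The z_c×3.25 term appears on both sides and cancels. Collect the known terms of each column as K = Σ(ρt)_known − 3.25 × (depth of known layers): K_A = 108.768 − 3.25×37.1 = −11.807; K_B = 21.615 − 3.25×(1.03 + 8.16) = −8.2525.
Balance: K_A = K_B − x×(3.25 − 1.02), so x = (K_B − K_A)/(3.25 − 1.02) = 3.5545/2.23 = 1.59 km.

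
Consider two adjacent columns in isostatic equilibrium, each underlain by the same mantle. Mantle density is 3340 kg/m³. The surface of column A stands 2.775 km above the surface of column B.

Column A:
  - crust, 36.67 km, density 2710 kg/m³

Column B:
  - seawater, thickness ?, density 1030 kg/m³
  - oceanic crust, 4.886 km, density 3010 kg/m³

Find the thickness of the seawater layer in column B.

5.29 km

Take the compensation level at the base of the deeper column (depth z_c below the surface of column A) and equate Σ ρ_i t_i down to z_c; mantle fills any gap and the z_c terms cancel.
Column A: 36.67×2710 + (z_c − 36.67)×3340
Column B: 2.775×0 + x×1030 + 4.886×3010 + (z_c − 2.775 − 4.886 − x)×3340
The z_c×3340 term appears on both sides and cancels. Collect the known terms of each column as K = Σ(ρt)_known − 3340 × (depth of known layers): K_A = 99375.7 − 3340×36.67 = −23102.1; K_B = 14706.86 − 3340×(2.775 + 4.886) = −10880.88.
Balance: K_A = K_B − x×(3340 − 1030), so x = (K_B − K_A)/(3340 − 1030) = 12221.2/2310 = 5.29 km.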